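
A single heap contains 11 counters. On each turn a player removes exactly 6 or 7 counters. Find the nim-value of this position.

Build the Grundy sequence with g(k) = mex{g(k−s) : s ∈ {6, 7}, s ≤ k}:
k:     0  1  2  3  4  5  6  7  8  9 10 11
g(k):  0  0  0  0  0  0  1  1  1  1  1  1
So g(11) = 1.

1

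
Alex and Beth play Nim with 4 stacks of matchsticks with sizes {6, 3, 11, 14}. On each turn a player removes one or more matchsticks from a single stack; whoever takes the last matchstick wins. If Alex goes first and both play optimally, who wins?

Beth wins

Nim-sum: 6 ^ 3 ^ 11 ^ 14 = 0.
The nim-sum is 0, so this is a P-position: the player to move is in a losing position under optimal play; Alex is about to move from it and so loses — Beth wins.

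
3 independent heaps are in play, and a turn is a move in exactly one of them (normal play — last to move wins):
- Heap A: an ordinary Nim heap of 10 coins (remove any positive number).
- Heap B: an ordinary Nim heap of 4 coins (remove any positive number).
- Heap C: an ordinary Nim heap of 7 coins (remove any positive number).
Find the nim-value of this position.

9

Heap A is a plain Nim heap of size 10, so its Grundy value is 10.
Heap B is a plain Nim heap of size 4, so its Grundy value is 4.
Heap C is a plain Nim heap of size 7, so its Grundy value is 7.
By the Sprague-Grundy theorem, the Grundy value of a sum of independent games is the XOR of the component values.
Combined value = 10 ⊕ 4 ⊕ 7 = 9.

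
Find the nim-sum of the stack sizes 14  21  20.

15

Nim-sum: 14 ⊕ 21 ⊕ 20 = 15.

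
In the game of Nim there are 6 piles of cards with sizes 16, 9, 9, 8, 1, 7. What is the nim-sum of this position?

Nim-sum: 16 ^ 9 ^ 9 ^ 8 ^ 1 ^ 7 = 30.

30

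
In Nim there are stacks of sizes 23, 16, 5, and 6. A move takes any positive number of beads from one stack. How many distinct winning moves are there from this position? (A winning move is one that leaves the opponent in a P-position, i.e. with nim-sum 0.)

Bitwise XOR of the heap sizes:
  10111  (23)
  10000  (16)
  00101  (5)
  00110  (6)
  -----
  00100  (4)
The overall nim-sum is X = 4. A stack of size p has a winning move iff p XOR X < p (reduce it to p XOR X).
  23: 23 XOR 4 = 19 < 23 — winning move (to 19).
  16: 16 XOR 4 = 20 ≥ 16 — no move.
  5: 5 XOR 4 = 1 < 5 — winning move (to 1).
  6: 6 XOR 4 = 2 < 6 — winning move (to 2).
That gives 3 winning moves.

3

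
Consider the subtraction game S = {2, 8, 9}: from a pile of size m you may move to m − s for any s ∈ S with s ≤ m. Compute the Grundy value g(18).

1

Grundy values for subtraction set {2, 8, 9}:
k:     0  1  2  3  4  5  6  7  8  9 10 11 12 13 14 15 16 17 18
g(k):  0  0  1  1  0  0  1  1  2  2  3  0  2  1  3  0  0  1  1
So g(18) = 1.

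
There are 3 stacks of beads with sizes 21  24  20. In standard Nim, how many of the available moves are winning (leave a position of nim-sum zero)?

3

Compute the nim-sum pairwise:
21 ⊕ 24 = 13
13 ⊕ 20 = 25
The overall nim-sum is X = 25. A stack of size p has a winning move iff p XOR X < p (reduce it to p XOR X).
  21: 21 XOR 25 = 12 < 21 — winning move (to 12).
  24: 24 XOR 25 = 1 < 24 — winning move (to 1).
  20: 20 XOR 25 = 13 < 20 — winning move (to 13).
That gives 3 winning moves.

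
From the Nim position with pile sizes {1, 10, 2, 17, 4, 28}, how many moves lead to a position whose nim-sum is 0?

Compute the nim-sum pairwise:
1 ^ 10 = 11
11 ^ 2 = 9
9 ^ 17 = 24
24 ^ 4 = 28
28 ^ 28 = 0
The nim-sum is already 0, so every move leaves a nonzero nim-sum — there are no winning moves.

0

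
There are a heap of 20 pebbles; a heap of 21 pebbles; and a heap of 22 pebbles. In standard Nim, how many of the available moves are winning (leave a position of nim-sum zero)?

3

Compute the nim-sum pairwise:
20 ^ 21 = 1
1 ^ 22 = 23
The overall nim-sum is X = 23. A heap of size p has a winning move iff p XOR X < p (reduce it to p XOR X).
  20: 20 XOR 23 = 3 < 20 — winning move (to 3).
  21: 21 XOR 23 = 2 < 21 — winning move (to 2).
  22: 22 XOR 23 = 1 < 22 — winning move (to 1).
That gives 3 winning moves.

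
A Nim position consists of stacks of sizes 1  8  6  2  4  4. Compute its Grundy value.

13

Nim-sum: 1 XOR 8 XOR 6 XOR 2 XOR 4 XOR 4 = 13.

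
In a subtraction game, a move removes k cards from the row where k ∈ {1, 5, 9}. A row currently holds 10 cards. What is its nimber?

0

Grundy values for subtraction set {1, 5, 9}:
g(0) = mex{} = 0
g(1) = mex{0} = 1
g(2) = mex{1} = 0
g(3) = mex{0} = 1
g(4) = mex{1} = 0
g(5) = mex{0} = 1
g(6) = mex{1} = 0
g(7) = mex{0} = 1
g(8) = mex{1} = 0
g(9) = mex{0} = 1
g(10) = mex{1} = 0
So g(10) = 0.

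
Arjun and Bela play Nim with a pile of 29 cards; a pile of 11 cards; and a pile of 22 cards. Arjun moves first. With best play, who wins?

Nim-sum: 29 XOR 11 XOR 22 = 0.
The nim-sum is 0, so this is a P-position: the player to move is in a losing position under optimal play; Arjun is about to move from it and so loses — Bela wins.

Bela wins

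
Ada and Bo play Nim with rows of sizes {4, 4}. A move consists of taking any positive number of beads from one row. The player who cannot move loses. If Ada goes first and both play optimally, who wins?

Bo wins

Nim-sum: 4 ⊕ 4 = 0.
The nim-sum is 0, so this is a P-position: the player to move is in a losing position under optimal play; Ada is about to move from it and so loses — Bo wins.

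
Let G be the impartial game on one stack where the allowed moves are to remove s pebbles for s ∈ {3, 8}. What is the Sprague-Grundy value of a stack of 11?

0

Build the Grundy sequence with g(k) = mex{g(k−s) : s ∈ {3, 8}, s ≤ k}:
g(0) = mex{} = 0
g(1) = mex{} = 0
g(2) = mex{} = 0
g(3) = mex{0} = 1
g(4) = mex{0} = 1
g(5) = mex{0} = 1
g(6) = mex{1} = 0
g(7) = mex{1} = 0
g(8) = mex{0,1} = 2
g(9) = mex{0} = 1
g(10) = mex{0} = 1
g(11) = mex{1,2} = 0
So g(11) = 0.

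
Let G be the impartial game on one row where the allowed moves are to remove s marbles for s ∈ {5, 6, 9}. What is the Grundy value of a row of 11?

Build the Grundy sequence with g(k) = mex{g(k−s) : s ∈ {5, 6, 9}, s ≤ k}:
g(0) = mex{} = 0
g(1) = mex{} = 0
g(2) = mex{} = 0
g(3) = mex{} = 0
g(4) = mex{} = 0
g(5) = mex{0} = 1
g(6) = mex{0} = 1
g(7) = mex{0} = 1
g(8) = mex{0} = 1
g(9) = mex{0} = 1
g(10) = mex{0,1} = 2
g(11) = mex{0,1} = 2
So g(11) = 2.

2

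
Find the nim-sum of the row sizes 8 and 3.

11

Write each in binary and XOR column by column:
  1000  (8)
  0011  (3)
  ----
  1011  (11)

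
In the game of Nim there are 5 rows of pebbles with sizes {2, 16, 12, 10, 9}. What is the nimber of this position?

Compute the nim-sum pairwise:
2 XOR 16 = 18
18 XOR 12 = 30
30 XOR 10 = 20
20 XOR 9 = 29

29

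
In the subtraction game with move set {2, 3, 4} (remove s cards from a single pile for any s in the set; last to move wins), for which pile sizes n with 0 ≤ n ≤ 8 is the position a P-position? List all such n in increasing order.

0, 1, 6, 7

Grundy values for subtraction set {2, 3, 4}:
k:     0  1  2  3  4  5  6  7  8
g(k):  0  0  1  1  2  2  0  0  1
The P-positions (g = 0) in 0..8 are 0, 1, 6, 7.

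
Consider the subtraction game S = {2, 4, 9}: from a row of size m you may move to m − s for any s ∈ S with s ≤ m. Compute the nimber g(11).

Build the Grundy sequence with g(k) = mex{g(k−s) : s ∈ {2, 4, 9}, s ≤ k}:
g(0) = mex{} = 0
g(1) = mex{} = 0
g(2) = mex{0} = 1
g(3) = mex{0} = 1
g(4) = mex{0,1} = 2
g(5) = mex{0,1} = 2
g(6) = mex{1,2} = 0
g(7) = mex{1,2} = 0
g(8) = mex{0,2} = 1
g(9) = mex{0,2} = 1
g(10) = mex{0,1} = 2
g(11) = mex{0,1} = 2
So g(11) = 2.

2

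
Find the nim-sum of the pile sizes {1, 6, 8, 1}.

Nim-sum: 1 ⊕ 6 ⊕ 8 ⊕ 1 = 14.

14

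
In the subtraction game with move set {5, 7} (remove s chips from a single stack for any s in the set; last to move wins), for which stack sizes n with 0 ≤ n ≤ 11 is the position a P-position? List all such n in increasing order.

Compute g(0), g(1), … for moves {5, 7}:
g(0) = mex{} = 0
g(1) = mex{} = 0
g(2) = mex{} = 0
g(3) = mex{} = 0
g(4) = mex{} = 0
g(5) = mex{0} = 1
g(6) = mex{0} = 1
g(7) = mex{0} = 1
g(8) = mex{0} = 1
g(9) = mex{0} = 1
g(10) = mex{0,1} = 2
g(11) = mex{0,1} = 2
The P-positions (g = 0) in 0..11 are 0, 1, 2, 3, 4.

0, 1, 2, 3, 4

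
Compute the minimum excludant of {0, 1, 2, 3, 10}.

4

The values 0, 1, 2, 3 are all present; 4 is the first non-negative integer missing from the set.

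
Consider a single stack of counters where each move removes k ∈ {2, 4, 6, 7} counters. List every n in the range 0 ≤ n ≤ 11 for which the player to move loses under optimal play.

0, 1, 9, 10

Build the Grundy sequence with g(k) = mex{g(k−s) : s ∈ {2, 4, 6, 7}, s ≤ k}:
g(0) = mex{} = 0
g(1) = mex{} = 0
g(2) = mex{0} = 1
g(3) = mex{0} = 1
g(4) = mex{0,1} = 2
g(5) = mex{0,1} = 2
g(6) = mex{0,1,2} = 3
g(7) = mex{0,1,2} = 3
g(8) = mex{0,1,2,3} = 4
g(9) = mex{1,2,3} = 0
g(10) = mex{1,2,3,4} = 0
g(11) = mex{0,2,3} = 1
The P-positions (g = 0) in 0..11 are 0, 1, 9, 10.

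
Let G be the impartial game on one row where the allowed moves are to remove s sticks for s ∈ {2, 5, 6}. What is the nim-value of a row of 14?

Compute g(0), g(1), … for moves {2, 5, 6}:
g(0) = mex{} = 0
g(1) = mex{} = 0
g(2) = mex{0} = 1
g(3) = mex{0} = 1
g(4) = mex{1} = 0
g(5) = mex{0,1} = 2
g(6) = mex{0} = 1
g(7) = mex{0,1,2} = 3
g(8) = mex{1} = 0
g(9) = mex{0,1,3} = 2
g(10) = mex{0,2} = 1
g(11) = mex{1,2} = 0
g(12) = mex{1,3} = 0
g(13) = mex{0,3} = 1
g(14) = mex{0,2} = 1
So g(14) = 1.

1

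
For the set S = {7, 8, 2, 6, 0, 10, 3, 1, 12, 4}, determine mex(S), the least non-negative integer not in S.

The values 0, 1, 2, 3, 4 are all present; 5 is the first non-negative integer missing from the set.

5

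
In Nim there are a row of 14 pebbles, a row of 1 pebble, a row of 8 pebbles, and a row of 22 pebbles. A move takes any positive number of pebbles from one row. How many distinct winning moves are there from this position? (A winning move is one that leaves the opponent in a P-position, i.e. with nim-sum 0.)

1

Bitwise XOR of the heap sizes:
  01110  (14)
  00001  (1)
  01000  (8)
  10110  (22)
  -----
  10001  (17)
The overall nim-sum is X = 17. A row of size p has a winning move iff p XOR X < p (reduce it to p XOR X).
  14: 14 XOR 17 = 31 ≥ 14 — no move.
  1: 1 XOR 17 = 16 ≥ 1 — no move.
  8: 8 XOR 17 = 25 ≥ 8 — no move.
  22: 22 XOR 17 = 7 < 22 — winning move (to 7).
That gives 1 winning move.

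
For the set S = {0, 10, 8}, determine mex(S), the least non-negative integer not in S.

1

0 is in the set but 1 is not, so the mex is 1.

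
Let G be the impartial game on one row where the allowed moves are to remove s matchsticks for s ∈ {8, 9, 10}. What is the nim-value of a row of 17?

Build the Grundy sequence with g(k) = mex{g(k−s) : s ∈ {8, 9, 10}, s ≤ k}:
k:     0  1  2  3  4  5  6  7  8  9 10 11 12 13 14 15 16 17
g(k):  0  0  0  0  0  0  0  0  1  1  1  1  1  1  1  1  2  2
So g(17) = 2.

2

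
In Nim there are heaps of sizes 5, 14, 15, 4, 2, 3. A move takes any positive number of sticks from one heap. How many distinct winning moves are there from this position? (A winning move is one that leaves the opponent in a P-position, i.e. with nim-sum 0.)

Bitwise XOR of the heap sizes:
  0101  (5)
  1110  (14)
  1111  (15)
  0100  (4)
  0010  (2)
  0011  (3)
  ----
  0001  (1)
The overall nim-sum is X = 1. A heap of size p has a winning move iff p XOR X < p (reduce it to p XOR X).
  5: 5 XOR 1 = 4 < 5 — winning move (to 4).
  14: 14 XOR 1 = 15 ≥ 14 — no move.
  15: 15 XOR 1 = 14 < 15 — winning move (to 14).
  4: 4 XOR 1 = 5 ≥ 4 — no move.
  2: 2 XOR 1 = 3 ≥ 2 — no move.
  3: 3 XOR 1 = 2 < 3 — winning move (to 2).
That gives 3 winning moves.

3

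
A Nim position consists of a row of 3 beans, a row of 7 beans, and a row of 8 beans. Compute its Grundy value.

Compute the nim-sum pairwise:
3 ^ 7 = 4
4 ^ 8 = 12

12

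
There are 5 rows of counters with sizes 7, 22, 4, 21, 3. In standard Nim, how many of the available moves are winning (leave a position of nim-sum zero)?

3

Nim-sum: 7 ^ 22 ^ 4 ^ 21 ^ 3 = 3.
The overall nim-sum is X = 3. A row of size p has a winning move iff p XOR X < p (reduce it to p XOR X).
  7: 7 XOR 3 = 4 < 7 — winning move (to 4).
  22: 22 XOR 3 = 21 < 22 — winning move (to 21).
  4: 4 XOR 3 = 7 ≥ 4 — no move.
  21: 21 XOR 3 = 22 ≥ 21 — no move.
  3: 3 XOR 3 = 0 < 3 — winning move (to 0).
That gives 3 winning moves.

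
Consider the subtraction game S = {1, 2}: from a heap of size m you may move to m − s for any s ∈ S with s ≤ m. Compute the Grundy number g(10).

1

Compute g(0), g(1), … for moves {1, 2}:
g(0) = mex{} = 0
g(1) = mex{0} = 1
g(2) = mex{0,1} = 2
g(3) = mex{1,2} = 0
g(4) = mex{0,2} = 1
g(5) = mex{0,1} = 2
g(6) = mex{1,2} = 0
g(7) = mex{0,2} = 1
g(8) = mex{0,1} = 2
g(9) = mex{1,2} = 0
g(10) = mex{0,2} = 1
So g(10) = 1.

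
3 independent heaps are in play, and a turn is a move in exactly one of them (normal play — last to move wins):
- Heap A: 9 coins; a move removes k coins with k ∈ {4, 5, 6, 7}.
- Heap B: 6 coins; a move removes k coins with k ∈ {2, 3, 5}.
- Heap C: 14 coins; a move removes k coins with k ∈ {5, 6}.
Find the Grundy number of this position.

1

Grundy values for heap A (subtraction set {4, 5, 6, 7}):
k:     0  1  2  3  4  5  6  7  8  9
g(k):  0  0  0  0  1  1  1  1  2  2
So g(9) = 2.
Grundy values for heap B (subtraction set {2, 3, 5}):
g(0) = mex{} = 0
g(1) = mex{} = 0
g(2) = mex{0} = 1
g(3) = mex{0} = 1
g(4) = mex{0,1} = 2
g(5) = mex{0,1} = 2
g(6) = mex{0,1,2} = 3
So g(6) = 3.
For heap C, compute g(0), g(1), … with moves {5, 6}:
k:     0  1  2  3  4  5  6  7  8  9 10 11 12 13 14
g(k):  0  0  0  0  0  1  1  1  1  1  2  0  0  0  0
So g(14) = 0.
The value of a disjunctive sum is the nim-sum of the parts.
Combined value = 2 XOR 3 XOR 0 = 1.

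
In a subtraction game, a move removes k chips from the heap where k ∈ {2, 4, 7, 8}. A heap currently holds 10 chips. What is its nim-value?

2

Grundy values for subtraction set {2, 4, 7, 8}:
k:     0  1  2  3  4  5  6  7  8  9 10
g(k):  0  0  1  1  2  2  0  3  1  4  2
So g(10) = 2.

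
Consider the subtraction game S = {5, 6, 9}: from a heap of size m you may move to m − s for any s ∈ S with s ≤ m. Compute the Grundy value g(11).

2

Build the Grundy sequence with g(k) = mex{g(k−s) : s ∈ {5, 6, 9}, s ≤ k}:
k:     0  1  2  3  4  5  6  7  8  9 10 11
g(k):  0  0  0  0  0  1  1  1  1  1  2  2
So g(11) = 2.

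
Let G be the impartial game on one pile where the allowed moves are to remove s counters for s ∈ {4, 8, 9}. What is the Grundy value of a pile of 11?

2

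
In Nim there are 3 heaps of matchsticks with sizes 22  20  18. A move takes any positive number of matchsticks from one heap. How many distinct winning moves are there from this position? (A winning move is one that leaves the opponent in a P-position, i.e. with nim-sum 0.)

3

Compute the nim-sum pairwise:
22 ⊕ 20 = 2
2 ⊕ 18 = 16
The overall nim-sum is X = 16. A heap of size p has a winning move iff p XOR X < p (reduce it to p XOR X).
  22: 22 XOR 16 = 6 < 22 — winning move (to 6).
  20: 20 XOR 16 = 4 < 20 — winning move (to 4).
  18: 18 XOR 16 = 2 < 18 — winning move (to 2).
That gives 3 winning moves.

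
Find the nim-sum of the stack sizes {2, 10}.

8

Nim-sum: 2 ⊕ 10 = 8.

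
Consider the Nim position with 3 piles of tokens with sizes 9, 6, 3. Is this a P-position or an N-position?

N-position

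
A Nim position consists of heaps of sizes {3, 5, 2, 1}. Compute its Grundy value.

5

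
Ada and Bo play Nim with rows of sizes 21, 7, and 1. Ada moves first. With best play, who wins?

Nim-sum: 21 ^ 7 ^ 1 = 19.
The nim-sum is 19 ≠ 0, so this is an N-position: the player to move can win; Ada has a winning move.

Ada wins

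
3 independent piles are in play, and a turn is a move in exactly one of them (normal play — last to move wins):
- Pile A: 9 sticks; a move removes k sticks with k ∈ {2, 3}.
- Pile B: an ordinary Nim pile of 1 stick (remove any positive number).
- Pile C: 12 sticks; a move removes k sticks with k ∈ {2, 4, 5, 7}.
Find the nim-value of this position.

2

Build the Grundy sequence for pile A with g(k) = mex{g(k−s) : s ∈ {2, 3}, s ≤ k}:
k:     0  1  2  3  4  5  6  7  8  9
g(k):  0  0  1  1  2  0  0  1  1  2
So g(9) = 2.
Pile B is a plain Nim pile of size 1, so its Grundy value is 1.
Build the Grundy sequence for pile C with g(k) = mex{g(k−s) : s ∈ {2, 4, 5, 7}, s ≤ k}:
g(0) = mex{} = 0
g(1) = mex{} = 0
g(2) = mex{0} = 1
g(3) = mex{0} = 1
g(4) = mex{0,1} = 2
g(5) = mex{0,1} = 2
g(6) = mex{0,1,2} = 3
g(7) = mex{0,1,2} = 3
g(8) = mex{0,1,2,3} = 4
g(9) = mex{1,2,3} = 0
g(10) = mex{1,2,3,4} = 0
g(11) = mex{0,2,3} = 1
g(12) = mex{0,2,3,4} = 1
So g(12) = 1.
The value of a disjunctive sum is the nim-sum of the parts.
Combined value = 2 XOR 1 XOR 1 = 2.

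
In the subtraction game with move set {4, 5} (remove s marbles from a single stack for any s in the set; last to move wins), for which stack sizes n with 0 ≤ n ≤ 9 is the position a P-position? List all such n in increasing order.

0, 1, 2, 3, 9

Build the Grundy sequence with g(k) = mex{g(k−s) : s ∈ {4, 5}, s ≤ k}:
k:     0  1  2  3  4  5  6  7  8  9
g(k):  0  0  0  0  1  1  1  1  2  0
The P-positions (g = 0) in 0..9 are 0, 1, 2, 3, 9.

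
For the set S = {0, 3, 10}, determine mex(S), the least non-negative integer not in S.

1

0 is in the set but 1 is not, so the mex is 1.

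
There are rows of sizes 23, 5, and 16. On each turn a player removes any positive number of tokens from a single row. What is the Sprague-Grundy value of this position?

Compute the nim-sum pairwise:
23 XOR 5 = 18
18 XOR 16 = 2

2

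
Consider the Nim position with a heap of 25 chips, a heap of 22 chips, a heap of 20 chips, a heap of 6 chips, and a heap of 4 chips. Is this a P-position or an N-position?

Nim-sum: 25 ^ 22 ^ 20 ^ 6 ^ 4 = 25.
The nim-sum is 25 ≠ 0, so this is an N-position: the player to move can win.

N-position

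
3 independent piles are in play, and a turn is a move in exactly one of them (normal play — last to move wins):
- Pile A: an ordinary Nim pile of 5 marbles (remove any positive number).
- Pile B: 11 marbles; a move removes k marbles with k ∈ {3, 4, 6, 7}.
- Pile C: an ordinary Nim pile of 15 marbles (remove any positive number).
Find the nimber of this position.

10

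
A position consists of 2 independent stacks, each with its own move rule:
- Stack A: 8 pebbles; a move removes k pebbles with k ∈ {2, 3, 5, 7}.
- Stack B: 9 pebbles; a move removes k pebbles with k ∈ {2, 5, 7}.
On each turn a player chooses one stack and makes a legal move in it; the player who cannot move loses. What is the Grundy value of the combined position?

6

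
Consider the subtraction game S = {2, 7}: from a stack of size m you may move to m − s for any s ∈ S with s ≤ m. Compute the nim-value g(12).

1

Grundy values for subtraction set {2, 7}:
k:     0  1  2  3  4  5  6  7  8  9 10 11 12
g(k):  0  0  1  1  0  0  1  1  2  0  0  1  1
So g(12) = 1.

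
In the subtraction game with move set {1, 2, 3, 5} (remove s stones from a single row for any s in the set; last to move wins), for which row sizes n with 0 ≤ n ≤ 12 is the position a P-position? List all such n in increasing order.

0, 4, 8, 12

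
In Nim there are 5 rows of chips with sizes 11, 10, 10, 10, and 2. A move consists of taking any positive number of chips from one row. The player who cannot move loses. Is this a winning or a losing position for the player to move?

Winning position

Compute the nim-sum pairwise:
11 XOR 10 = 1
1 XOR 10 = 11
11 XOR 10 = 1
1 XOR 2 = 3
The nim-sum is 3 ≠ 0, so this is an N-position: the player to move can win.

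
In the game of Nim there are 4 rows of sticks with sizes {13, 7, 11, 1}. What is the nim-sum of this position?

Nim-sum: 13 XOR 7 XOR 11 XOR 1 = 0.

0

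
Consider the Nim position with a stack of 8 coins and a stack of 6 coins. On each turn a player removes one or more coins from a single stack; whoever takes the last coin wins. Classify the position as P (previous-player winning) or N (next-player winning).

N-position

Nim-sum: 8 ^ 6 = 14.
The nim-sum is 14 ≠ 0, so this is an N-position: the player to move can win.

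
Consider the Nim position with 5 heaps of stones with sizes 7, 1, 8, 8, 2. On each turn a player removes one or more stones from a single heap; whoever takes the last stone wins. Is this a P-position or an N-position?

N-position

Compute the nim-sum pairwise:
7 ⊕ 1 = 6
6 ⊕ 8 = 14
14 ⊕ 8 = 6
6 ⊕ 2 = 4
The nim-sum is 4 ≠ 0, so this is an N-position: the player to move can win.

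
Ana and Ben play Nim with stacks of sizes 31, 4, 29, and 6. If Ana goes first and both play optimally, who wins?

In binary:
  11111  (31)
  00100  (4)
  11101  (29)
  00110  (6)
  -----
  00000  (0)
The nim-sum is 0, so this is a P-position: the player to move is in a losing position under optimal play; Ana is about to move from it and so loses — Ben wins.

Ben wins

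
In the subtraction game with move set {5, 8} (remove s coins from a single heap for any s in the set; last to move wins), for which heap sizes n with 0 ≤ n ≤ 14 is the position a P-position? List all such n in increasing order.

0, 1, 2, 3, 4, 13, 14

Compute g(0), g(1), … for moves {5, 8}:
g(0) = mex{} = 0
g(1) = mex{} = 0
g(2) = mex{} = 0
g(3) = mex{} = 0
g(4) = mex{} = 0
g(5) = mex{0} = 1
g(6) = mex{0} = 1
g(7) = mex{0} = 1
g(8) = mex{0} = 1
g(9) = mex{0} = 1
g(10) = mex{0,1} = 2
g(11) = mex{0,1} = 2
g(12) = mex{0,1} = 2
g(13) = mex{1} = 0
g(14) = mex{1} = 0
The P-positions (g = 0) in 0..14 are 0, 1, 2, 3, 4, 13, 14.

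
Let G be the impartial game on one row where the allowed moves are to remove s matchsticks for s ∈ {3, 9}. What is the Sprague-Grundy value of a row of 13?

Grundy values for subtraction set {3, 9}:
g(0) = mex{} = 0
g(1) = mex{} = 0
g(2) = mex{} = 0
g(3) = mex{0} = 1
g(4) = mex{0} = 1
g(5) = mex{0} = 1
g(6) = mex{1} = 0
g(7) = mex{1} = 0
g(8) = mex{1} = 0
g(9) = mex{0} = 1
g(10) = mex{0} = 1
g(11) = mex{0} = 1
g(12) = mex{1} = 0
g(13) = mex{1} = 0
So g(13) = 0.

0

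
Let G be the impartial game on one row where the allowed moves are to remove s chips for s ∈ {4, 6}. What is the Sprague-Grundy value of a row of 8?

2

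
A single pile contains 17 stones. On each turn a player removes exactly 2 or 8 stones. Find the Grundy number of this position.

1

Grundy values for subtraction set {2, 8}:
k:     0  1  2  3  4  5  6  7  8  9 10 11 12 13 14 15 16 17
g(k):  0  0  1  1  0  0  1  1  2  2  0  0  1  1  0  0  1  1
So g(17) = 1.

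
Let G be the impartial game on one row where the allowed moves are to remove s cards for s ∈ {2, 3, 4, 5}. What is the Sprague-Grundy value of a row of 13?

Compute g(0), g(1), … for moves {2, 3, 4, 5}:
g(0) = mex{} = 0
g(1) = mex{} = 0
g(2) = mex{0} = 1
g(3) = mex{0} = 1
g(4) = mex{0,1} = 2
g(5) = mex{0,1} = 2
g(6) = mex{0,1,2} = 3
g(7) = mex{1,2} = 0
g(8) = mex{1,2,3} = 0
g(9) = mex{0,2,3} = 1
g(10) = mex{0,2,3} = 1
g(11) = mex{0,1,3} = 2
g(12) = mex{0,1} = 2
g(13) = mex{0,1,2} = 3
So g(13) = 3.

3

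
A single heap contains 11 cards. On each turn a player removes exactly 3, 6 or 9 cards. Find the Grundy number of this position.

3

Build the Grundy sequence with g(k) = mex{g(k−s) : s ∈ {3, 6, 9}, s ≤ k}:
k:     0  1  2  3  4  5  6  7  8  9 10 11
g(k):  0  0  0  1  1  1  2  2  2  3  3  3
So g(11) = 3.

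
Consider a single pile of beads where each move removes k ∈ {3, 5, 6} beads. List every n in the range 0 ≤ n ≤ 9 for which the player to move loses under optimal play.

0, 1, 2, 9

Compute g(0), g(1), … for moves {3, 5, 6}:
k:     0  1  2  3  4  5  6  7  8  9
g(k):  0  0  0  1  1  1  2  2  2  0
The P-positions (g = 0) in 0..9 are 0, 1, 2, 9.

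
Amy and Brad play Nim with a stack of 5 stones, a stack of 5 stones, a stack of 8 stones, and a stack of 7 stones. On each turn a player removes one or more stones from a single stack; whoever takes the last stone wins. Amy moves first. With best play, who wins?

Bitwise XOR of the heap sizes:
  0101  (5)
  0101  (5)
  1000  (8)
  0111  (7)
  ----
  1111  (15)
The nim-sum is 15 ≠ 0, so this is an N-position: the player to move can win; Amy has a winning move.

Amy wins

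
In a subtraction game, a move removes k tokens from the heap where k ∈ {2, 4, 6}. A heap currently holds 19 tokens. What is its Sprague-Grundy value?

Compute g(0), g(1), … for moves {2, 4, 6}:
k:     0  1  2  3  4  5  6  7  8  9 10 11 12 13 14 15 16 17 18 19
g(k):  0  0  1  1  2  2  3  3  0  0  1  1  2  2  3  3  0  0  1  1
So g(19) = 1.

1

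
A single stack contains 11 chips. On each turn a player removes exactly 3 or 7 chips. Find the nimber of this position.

0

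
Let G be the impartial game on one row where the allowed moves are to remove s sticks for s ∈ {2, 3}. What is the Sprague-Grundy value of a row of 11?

Build the Grundy sequence with g(k) = mex{g(k−s) : s ∈ {2, 3}, s ≤ k}:
g(0) = mex{} = 0
g(1) = mex{} = 0
g(2) = mex{0} = 1
g(3) = mex{0} = 1
g(4) = mex{0,1} = 2
g(5) = mex{1} = 0
g(6) = mex{1,2} = 0
g(7) = mex{0,2} = 1
g(8) = mex{0} = 1
g(9) = mex{0,1} = 2
g(10) = mex{1} = 0
g(11) = mex{1,2} = 0
So g(11) = 0.

0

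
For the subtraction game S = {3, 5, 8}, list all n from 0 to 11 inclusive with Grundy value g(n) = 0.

0, 1, 2, 11

Compute g(0), g(1), … for moves {3, 5, 8}:
k:     0  1  2  3  4  5  6  7  8  9 10 11
g(k):  0  0  0  1  1  1  2  2  2  3  3  0
The P-positions (g = 0) in 0..11 are 0, 1, 2, 11.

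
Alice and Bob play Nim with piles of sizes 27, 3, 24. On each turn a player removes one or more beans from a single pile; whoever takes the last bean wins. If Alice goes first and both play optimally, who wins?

Bob wins

Nim-sum: 27 XOR 3 XOR 24 = 0.
The nim-sum is 0, so this is a P-position: the player to move is in a losing position under optimal play; Alice is about to move from it and so loses — Bob wins.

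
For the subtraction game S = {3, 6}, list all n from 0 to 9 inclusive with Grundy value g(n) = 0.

Grundy values for subtraction set {3, 6}:
g(0) = mex{} = 0
g(1) = mex{} = 0
g(2) = mex{} = 0
g(3) = mex{0} = 1
g(4) = mex{0} = 1
g(5) = mex{0} = 1
g(6) = mex{0,1} = 2
g(7) = mex{0,1} = 2
g(8) = mex{0,1} = 2
g(9) = mex{1,2} = 0
The P-positions (g = 0) in 0..9 are 0, 1, 2, 9.

0, 1, 2, 9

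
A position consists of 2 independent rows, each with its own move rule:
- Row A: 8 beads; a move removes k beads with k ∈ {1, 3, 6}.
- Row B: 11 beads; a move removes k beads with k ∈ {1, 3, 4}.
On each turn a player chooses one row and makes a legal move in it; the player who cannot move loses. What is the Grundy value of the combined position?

0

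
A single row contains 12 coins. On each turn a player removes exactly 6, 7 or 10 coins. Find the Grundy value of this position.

2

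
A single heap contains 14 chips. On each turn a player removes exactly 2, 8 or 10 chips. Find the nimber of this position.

3

Compute g(0), g(1), … for moves {2, 8, 10}:
g(0) = mex{} = 0
g(1) = mex{} = 0
g(2) = mex{0} = 1
g(3) = mex{0} = 1
g(4) = mex{1} = 0
g(5) = mex{1} = 0
g(6) = mex{0} = 1
g(7) = mex{0} = 1
g(8) = mex{0,1} = 2
g(9) = mex{0,1} = 2
g(10) = mex{0,1,2} = 3
g(11) = mex{0,1,2} = 3
g(12) = mex{0,1,3} = 2
g(13) = mex{0,1,3} = 2
g(14) = mex{0,1,2} = 3
So g(14) = 3.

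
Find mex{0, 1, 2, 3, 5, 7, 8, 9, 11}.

4

The values 0, 1, 2, 3 are all present; 4 is the first non-negative integer missing from the set.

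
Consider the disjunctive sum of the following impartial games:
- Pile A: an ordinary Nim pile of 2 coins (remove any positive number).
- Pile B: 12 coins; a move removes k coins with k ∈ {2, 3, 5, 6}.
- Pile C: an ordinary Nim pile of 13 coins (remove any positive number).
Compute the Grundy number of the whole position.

13

Pile A is a plain Nim pile of size 2, so its Grundy value is 2.
Build the Grundy sequence for pile B with g(k) = mex{g(k−s) : s ∈ {2, 3, 5, 6}, s ≤ k}:
k:     0  1  2  3  4  5  6  7  8  9 10 11 12
g(k):  0  0  1  1  2  2  3  3  0  0  1  1  2
So g(12) = 2.
Pile C is a plain Nim pile of size 13, so its Grundy value is 13.
The value of a disjunctive sum is the nim-sum of the parts.
Combined value = 2 XOR 2 XOR 13 = 13.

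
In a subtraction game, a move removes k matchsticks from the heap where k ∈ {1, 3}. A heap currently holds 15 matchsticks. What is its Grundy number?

1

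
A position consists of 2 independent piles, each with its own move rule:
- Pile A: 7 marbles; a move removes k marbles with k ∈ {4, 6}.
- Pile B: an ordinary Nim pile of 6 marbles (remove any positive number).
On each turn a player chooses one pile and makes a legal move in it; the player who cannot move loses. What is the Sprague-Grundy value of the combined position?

For pile A, compute g(0), g(1), … with moves {4, 6}:
k:     0  1  2  3  4  5  6  7
g(k):  0  0  0  0  1  1  1  1
So g(7) = 1.
Pile B is a plain Nim pile of size 6, so its Grundy value is 6.
By the Sprague-Grundy theorem, the Grundy value of a sum of independent games is the XOR of the component values.
Combined value = 1 ⊕ 6 = 7.

7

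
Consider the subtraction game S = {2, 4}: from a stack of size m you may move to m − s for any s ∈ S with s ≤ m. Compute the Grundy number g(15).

1

Grundy values for subtraction set {2, 4}:
k:     0  1  2  3  4  5  6  7  8  9 10 11 12 13 14 15
g(k):  0  0  1  1  2  2  0  0  1  1  2  2  0  0  1  1
So g(15) = 1.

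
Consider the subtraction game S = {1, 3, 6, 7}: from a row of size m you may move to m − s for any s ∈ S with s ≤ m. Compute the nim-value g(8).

2

Compute g(0), g(1), … for moves {1, 3, 6, 7}:
k:     0  1  2  3  4  5  6  7  8
g(k):  0  1  0  1  0  1  2  3  2
So g(8) = 2.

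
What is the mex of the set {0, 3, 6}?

1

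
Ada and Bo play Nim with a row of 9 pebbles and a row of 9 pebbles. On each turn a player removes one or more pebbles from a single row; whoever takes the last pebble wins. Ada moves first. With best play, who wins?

Bo wins

Compute the nim-sum pairwise:
9 ^ 9 = 0
The nim-sum is 0, so this is a P-position: the player to move is in a losing position under optimal play; Ada is about to move from it and so loses — Bo wins.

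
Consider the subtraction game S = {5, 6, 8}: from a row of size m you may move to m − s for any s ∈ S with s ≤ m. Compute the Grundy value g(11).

2

Grundy values for subtraction set {5, 6, 8}:
k:     0  1  2  3  4  5  6  7  8  9 10 11
g(k):  0  0  0  0  0  1  1  1  1  1  2  2
So g(11) = 2.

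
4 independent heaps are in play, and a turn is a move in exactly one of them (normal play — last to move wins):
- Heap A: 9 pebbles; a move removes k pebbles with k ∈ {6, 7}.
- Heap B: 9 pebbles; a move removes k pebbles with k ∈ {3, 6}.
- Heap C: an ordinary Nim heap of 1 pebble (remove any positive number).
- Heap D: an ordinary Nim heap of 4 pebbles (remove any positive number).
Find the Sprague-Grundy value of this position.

4

For heap A, compute g(0), g(1), … with moves {6, 7}:
g(0) = mex{} = 0
g(1) = mex{} = 0
g(2) = mex{} = 0
g(3) = mex{} = 0
g(4) = mex{} = 0
g(5) = mex{} = 0
g(6) = mex{0} = 1
g(7) = mex{0} = 1
g(8) = mex{0} = 1
g(9) = mex{0} = 1
So g(9) = 1.
Grundy values for heap B (subtraction set {3, 6}):
k:     0  1  2  3  4  5  6  7  8  9
g(k):  0  0  0  1  1  1  2  2  2  0
So g(9) = 0.
Heap C is a plain Nim heap of size 1, so its Grundy value is 1.
Heap D is a plain Nim heap of size 4, so its Grundy value is 4.
The value of a disjunctive sum is the nim-sum of the parts.
Combined value = 1 ⊕ 0 ⊕ 1 ⊕ 4 = 4.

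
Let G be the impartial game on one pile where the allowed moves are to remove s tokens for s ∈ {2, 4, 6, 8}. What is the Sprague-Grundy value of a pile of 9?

Grundy values for subtraction set {2, 4, 6, 8}:
k:     0  1  2  3  4  5  6  7  8  9
g(k):  0  0  1  1  2  2  3  3  4  4
So g(9) = 4.

4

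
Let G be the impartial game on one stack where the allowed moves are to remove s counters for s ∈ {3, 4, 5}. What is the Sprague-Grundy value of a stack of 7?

2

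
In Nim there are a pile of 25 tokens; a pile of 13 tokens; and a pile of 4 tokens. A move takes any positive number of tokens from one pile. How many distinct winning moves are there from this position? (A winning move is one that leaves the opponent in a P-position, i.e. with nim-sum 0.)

1

Bitwise XOR of the heap sizes:
  11001  (25)
  01101  (13)
  00100  (4)
  -----
  10000  (16)
The overall nim-sum is X = 16. A pile of size p has a winning move iff p XOR X < p (reduce it to p XOR X).
  25: 25 XOR 16 = 9 < 25 — winning move (to 9).
  13: 13 XOR 16 = 29 ≥ 13 — no move.
  4: 4 XOR 16 = 20 ≥ 4 — no move.
That gives 1 winning move.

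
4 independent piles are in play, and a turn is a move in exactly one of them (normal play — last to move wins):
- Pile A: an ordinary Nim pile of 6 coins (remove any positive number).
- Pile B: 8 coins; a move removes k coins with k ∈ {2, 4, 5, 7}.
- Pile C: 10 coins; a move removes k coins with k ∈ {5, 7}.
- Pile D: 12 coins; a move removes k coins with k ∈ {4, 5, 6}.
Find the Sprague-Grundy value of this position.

Pile A is a plain Nim pile of size 6, so its Grundy value is 6.
Grundy values for pile B (subtraction set {2, 4, 5, 7}):
k:     0  1  2  3  4  5  6  7  8
g(k):  0  0  1  1  2  2  3  3  4
So g(8) = 4.
For pile C, compute g(0), g(1), … with moves {5, 7}:
g(0) = mex{} = 0
g(1) = mex{} = 0
g(2) = mex{} = 0
g(3) = mex{} = 0
g(4) = mex{} = 0
g(5) = mex{0} = 1
g(6) = mex{0} = 1
g(7) = mex{0} = 1
g(8) = mex{0} = 1
g(9) = mex{0} = 1
g(10) = mex{0,1} = 2
So g(10) = 2.
Grundy values for pile D (subtraction set {4, 5, 6}):
g(0) = mex{} = 0
g(1) = mex{} = 0
g(2) = mex{} = 0
g(3) = mex{} = 0
g(4) = mex{0} = 1
g(5) = mex{0} = 1
g(6) = mex{0} = 1
g(7) = mex{0} = 1
g(8) = mex{0,1} = 2
g(9) = mex{0,1} = 2
g(10) = mex{1} = 0
g(11) = mex{1} = 0
g(12) = mex{1,2} = 0
So g(12) = 0.
The value of a disjunctive sum is the nim-sum of the parts.
Combined value = 6 ⊕ 4 ⊕ 2 ⊕ 0 = 0.

0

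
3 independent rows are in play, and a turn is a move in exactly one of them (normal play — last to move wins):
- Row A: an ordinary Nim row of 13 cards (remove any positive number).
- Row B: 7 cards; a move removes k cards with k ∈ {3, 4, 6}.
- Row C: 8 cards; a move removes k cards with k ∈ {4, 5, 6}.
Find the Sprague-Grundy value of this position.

13

Row A is a plain Nim row of size 13, so its Grundy value is 13.
Grundy values for row B (subtraction set {3, 4, 6}):
k:     0  1  2  3  4  5  6  7
g(k):  0  0  0  1  1  1  2  2
So g(7) = 2.
Build the Grundy sequence for row C with g(k) = mex{g(k−s) : s ∈ {4, 5, 6}, s ≤ k}:
k:     0  1  2  3  4  5  6  7  8
g(k):  0  0  0  0  1  1  1  1  2
So g(8) = 2.
The value of a disjunctive sum is the nim-sum of the parts.
Combined value = 13 ⊕ 2 ⊕ 2 = 13.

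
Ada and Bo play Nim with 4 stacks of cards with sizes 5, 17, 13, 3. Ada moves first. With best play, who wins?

Compute the nim-sum pairwise:
5 XOR 17 = 20
20 XOR 13 = 25
25 XOR 3 = 26
The nim-sum is 26 ≠ 0, so this is an N-position: the player to move can win; Ada has a winning move.

Ada wins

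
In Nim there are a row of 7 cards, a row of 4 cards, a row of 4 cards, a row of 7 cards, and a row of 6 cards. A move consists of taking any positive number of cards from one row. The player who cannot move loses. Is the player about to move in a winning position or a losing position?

Nim-sum: 7 ^ 4 ^ 4 ^ 7 ^ 6 = 6.
The nim-sum is 6 ≠ 0, so this is an N-position: the player to move can win.

Winning position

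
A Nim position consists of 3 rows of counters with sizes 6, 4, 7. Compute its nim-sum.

5

Nim-sum: 6 ⊕ 4 ⊕ 7 = 5.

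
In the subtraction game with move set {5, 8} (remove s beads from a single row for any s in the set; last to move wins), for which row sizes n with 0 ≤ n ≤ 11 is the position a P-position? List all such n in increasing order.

0, 1, 2, 3, 4

Grundy values for subtraction set {5, 8}:
k:     0  1  2  3  4  5  6  7  8  9 10 11
g(k):  0  0  0  0  0  1  1  1  1  1  2  2
The P-positions (g = 0) in 0..11 are 0, 1, 2, 3, 4.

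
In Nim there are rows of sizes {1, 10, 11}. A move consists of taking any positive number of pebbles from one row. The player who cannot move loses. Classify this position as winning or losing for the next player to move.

Write each in binary and XOR column by column:
  0001  (1)
  1010  (10)
  1011  (11)
  ----
  0000  (0)
The nim-sum is 0, so this is a P-position: the player to move is in a losing position under optimal play.

Losing position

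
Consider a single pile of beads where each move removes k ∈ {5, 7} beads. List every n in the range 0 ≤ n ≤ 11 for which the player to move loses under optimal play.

0, 1, 2, 3, 4

Build the Grundy sequence with g(k) = mex{g(k−s) : s ∈ {5, 7}, s ≤ k}:
k:     0  1  2  3  4  5  6  7  8  9 10 11
g(k):  0  0  0  0  0  1  1  1  1  1  2  2
The P-positions (g = 0) in 0..11 are 0, 1, 2, 3, 4.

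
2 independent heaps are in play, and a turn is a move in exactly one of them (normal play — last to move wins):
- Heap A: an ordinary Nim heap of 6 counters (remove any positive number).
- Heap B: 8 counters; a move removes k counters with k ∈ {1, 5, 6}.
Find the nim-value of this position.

4

Heap A is a plain Nim heap of size 6, so its Grundy value is 6.
Grundy values for heap B (subtraction set {1, 5, 6}):
g(0) = mex{} = 0
g(1) = mex{0} = 1
g(2) = mex{1} = 0
g(3) = mex{0} = 1
g(4) = mex{1} = 0
g(5) = mex{0} = 1
g(6) = mex{0,1} = 2
g(7) = mex{0,1,2} = 3
g(8) = mex{0,1,3} = 2
So g(8) = 2.
The value of a disjunctive sum is the nim-sum of the parts.
Combined value = 6 ⊕ 2 = 4.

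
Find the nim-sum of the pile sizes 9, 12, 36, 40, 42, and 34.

1

In binary:
  001001  (9)
  001100  (12)
  100100  (36)
  101000  (40)
  101010  (42)
  100010  (34)
  ------
  000001  (1)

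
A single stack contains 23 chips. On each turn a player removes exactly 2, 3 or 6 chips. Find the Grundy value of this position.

Grundy values for subtraction set {2, 3, 6}:
k:     0  1  2  3  4  5  6  7  8  9 10 11 12 13 14 15 16 17 18 19 20 21 22 23
g(k):  0  0  1  1  2  0  3  1  2  0  0  1  1  2  0  3  1  2  0  0  1  1  2  0
So g(23) = 0.

0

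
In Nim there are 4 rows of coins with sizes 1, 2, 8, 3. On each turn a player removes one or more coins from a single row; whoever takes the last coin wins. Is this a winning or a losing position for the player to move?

In binary:
  0001  (1)
  0010  (2)
  1000  (8)
  0011  (3)
  ----
  1000  (8)
The nim-sum is 8 ≠ 0, so this is an N-position: the player to move can win.

Winning position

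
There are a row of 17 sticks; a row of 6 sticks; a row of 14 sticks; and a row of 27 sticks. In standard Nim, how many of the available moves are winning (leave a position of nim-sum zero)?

Nim-sum: 17 ^ 6 ^ 14 ^ 27 = 2.
The overall nim-sum is X = 2. A row of size p has a winning move iff p XOR X < p (reduce it to p XOR X).
  17: 17 XOR 2 = 19 ≥ 17 — no move.
  6: 6 XOR 2 = 4 < 6 — winning move (to 4).
  14: 14 XOR 2 = 12 < 14 — winning move (to 12).
  27: 27 XOR 2 = 25 < 27 — winning move (to 25).
That gives 3 winning moves.

3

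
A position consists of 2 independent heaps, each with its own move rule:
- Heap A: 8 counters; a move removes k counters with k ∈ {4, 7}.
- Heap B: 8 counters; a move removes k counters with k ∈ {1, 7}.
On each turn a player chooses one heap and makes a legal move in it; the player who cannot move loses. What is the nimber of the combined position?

For heap A, compute g(0), g(1), … with moves {4, 7}:
k:     0  1  2  3  4  5  6  7  8
g(k):  0  0  0  0  1  1  1  1  2
So g(8) = 2.
Grundy values for heap B (subtraction set {1, 7}):
g(0) = mex{} = 0
g(1) = mex{0} = 1
g(2) = mex{1} = 0
g(3) = mex{0} = 1
g(4) = mex{1} = 0
g(5) = mex{0} = 1
g(6) = mex{1} = 0
g(7) = mex{0} = 1
g(8) = mex{1} = 0
So g(8) = 0.
The value of a disjunctive sum is the nim-sum of the parts.
Combined value = 2 XOR 0 = 2.

2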